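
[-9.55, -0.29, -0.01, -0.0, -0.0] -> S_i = -9.55*0.03^i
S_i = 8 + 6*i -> [8, 14, 20, 26, 32]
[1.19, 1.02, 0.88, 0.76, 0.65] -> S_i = 1.19*0.86^i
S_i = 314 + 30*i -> [314, 344, 374, 404, 434]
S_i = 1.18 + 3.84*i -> [1.18, 5.02, 8.86, 12.7, 16.54]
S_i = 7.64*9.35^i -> [7.64, 71.43, 667.91, 6244.94, 58390.18]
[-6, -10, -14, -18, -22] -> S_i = -6 + -4*i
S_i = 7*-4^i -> [7, -28, 112, -448, 1792]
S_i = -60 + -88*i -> [-60, -148, -236, -324, -412]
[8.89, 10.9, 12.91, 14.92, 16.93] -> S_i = 8.89 + 2.01*i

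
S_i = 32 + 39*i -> [32, 71, 110, 149, 188]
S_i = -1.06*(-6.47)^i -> [-1.06, 6.86, -44.37, 287.09, -1857.48]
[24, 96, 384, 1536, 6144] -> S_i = 24*4^i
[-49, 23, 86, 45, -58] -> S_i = Random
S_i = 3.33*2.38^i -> [3.33, 7.93, 18.86, 44.89, 106.84]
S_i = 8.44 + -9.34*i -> [8.44, -0.9, -10.24, -19.58, -28.92]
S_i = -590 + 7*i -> [-590, -583, -576, -569, -562]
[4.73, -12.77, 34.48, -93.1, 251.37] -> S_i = 4.73*(-2.70)^i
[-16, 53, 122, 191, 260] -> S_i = -16 + 69*i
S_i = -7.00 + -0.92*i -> [-7.0, -7.92, -8.84, -9.76, -10.68]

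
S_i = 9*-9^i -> [9, -81, 729, -6561, 59049]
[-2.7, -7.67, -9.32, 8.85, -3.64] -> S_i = Random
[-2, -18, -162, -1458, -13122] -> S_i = -2*9^i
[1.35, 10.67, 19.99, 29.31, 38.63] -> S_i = 1.35 + 9.32*i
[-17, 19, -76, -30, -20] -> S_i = Random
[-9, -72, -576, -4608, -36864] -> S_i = -9*8^i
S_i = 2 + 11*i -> [2, 13, 24, 35, 46]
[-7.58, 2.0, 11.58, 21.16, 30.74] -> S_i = -7.58 + 9.58*i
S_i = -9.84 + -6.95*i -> [-9.84, -16.79, -23.74, -30.69, -37.64]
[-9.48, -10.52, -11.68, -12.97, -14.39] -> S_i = -9.48*1.11^i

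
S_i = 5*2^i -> [5, 10, 20, 40, 80]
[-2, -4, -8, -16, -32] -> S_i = -2*2^i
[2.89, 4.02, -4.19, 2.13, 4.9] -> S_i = Random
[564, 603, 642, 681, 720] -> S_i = 564 + 39*i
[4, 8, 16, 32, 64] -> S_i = 4*2^i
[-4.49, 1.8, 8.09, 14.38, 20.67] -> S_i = -4.49 + 6.29*i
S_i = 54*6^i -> [54, 324, 1944, 11664, 69984]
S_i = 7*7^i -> [7, 49, 343, 2401, 16807]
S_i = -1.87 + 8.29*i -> [-1.87, 6.42, 14.71, 23.0, 31.29]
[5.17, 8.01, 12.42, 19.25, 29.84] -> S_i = 5.17*1.55^i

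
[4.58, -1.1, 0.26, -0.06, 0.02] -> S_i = 4.58*(-0.24)^i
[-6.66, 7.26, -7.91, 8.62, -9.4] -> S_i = -6.66*(-1.09)^i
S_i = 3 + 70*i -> [3, 73, 143, 213, 283]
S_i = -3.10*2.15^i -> [-3.1, -6.66, -14.33, -30.81, -66.24]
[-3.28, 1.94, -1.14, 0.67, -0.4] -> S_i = -3.28*(-0.59)^i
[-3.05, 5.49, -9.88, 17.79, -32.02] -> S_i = -3.05*(-1.80)^i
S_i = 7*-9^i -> [7, -63, 567, -5103, 45927]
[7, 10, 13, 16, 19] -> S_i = 7 + 3*i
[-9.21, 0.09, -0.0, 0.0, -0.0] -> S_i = -9.21*(-0.01)^i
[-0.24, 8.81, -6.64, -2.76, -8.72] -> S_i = Random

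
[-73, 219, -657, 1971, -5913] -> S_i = -73*-3^i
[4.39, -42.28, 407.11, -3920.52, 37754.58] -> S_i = 4.39*(-9.63)^i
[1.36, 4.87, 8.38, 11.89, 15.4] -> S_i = 1.36 + 3.51*i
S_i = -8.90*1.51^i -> [-8.9, -13.44, -20.29, -30.64, -46.27]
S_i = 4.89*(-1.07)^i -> [4.89, -5.23, 5.6, -5.99, 6.41]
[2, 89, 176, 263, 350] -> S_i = 2 + 87*i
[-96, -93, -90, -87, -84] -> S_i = -96 + 3*i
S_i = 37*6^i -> [37, 222, 1332, 7992, 47952]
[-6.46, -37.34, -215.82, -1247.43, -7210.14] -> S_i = -6.46*5.78^i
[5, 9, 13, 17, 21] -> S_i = 5 + 4*i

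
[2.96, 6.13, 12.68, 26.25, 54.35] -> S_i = 2.96*2.07^i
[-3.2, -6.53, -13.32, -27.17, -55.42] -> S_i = -3.20*2.04^i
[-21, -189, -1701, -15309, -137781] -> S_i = -21*9^i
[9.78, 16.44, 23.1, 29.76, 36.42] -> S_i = 9.78 + 6.66*i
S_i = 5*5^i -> [5, 25, 125, 625, 3125]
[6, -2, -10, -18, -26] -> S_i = 6 + -8*i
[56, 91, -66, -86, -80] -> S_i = Random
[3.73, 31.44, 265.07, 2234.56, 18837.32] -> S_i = 3.73*8.43^i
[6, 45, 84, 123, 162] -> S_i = 6 + 39*i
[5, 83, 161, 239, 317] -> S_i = 5 + 78*i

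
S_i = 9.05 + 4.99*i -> [9.05, 14.04, 19.03, 24.02, 29.01]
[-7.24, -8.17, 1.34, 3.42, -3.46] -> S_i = Random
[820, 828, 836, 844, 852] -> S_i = 820 + 8*i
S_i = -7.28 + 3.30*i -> [-7.28, -3.98, -0.68, 2.62, 5.92]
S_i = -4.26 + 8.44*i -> [-4.26, 4.18, 12.62, 21.06, 29.5]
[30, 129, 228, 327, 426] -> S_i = 30 + 99*i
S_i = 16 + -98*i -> [16, -82, -180, -278, -376]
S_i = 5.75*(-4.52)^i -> [5.75, -25.99, 117.47, -530.99, 2400.06]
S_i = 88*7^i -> [88, 616, 4312, 30184, 211288]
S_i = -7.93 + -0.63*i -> [-7.93, -8.56, -9.19, -9.82, -10.45]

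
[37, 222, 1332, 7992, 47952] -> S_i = 37*6^i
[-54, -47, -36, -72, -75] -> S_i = Random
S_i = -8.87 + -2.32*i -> [-8.87, -11.19, -13.51, -15.83, -18.15]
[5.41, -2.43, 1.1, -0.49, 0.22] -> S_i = 5.41*(-0.45)^i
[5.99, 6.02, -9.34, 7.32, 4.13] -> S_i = Random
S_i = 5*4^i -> [5, 20, 80, 320, 1280]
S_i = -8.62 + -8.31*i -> [-8.62, -16.93, -25.24, -33.55, -41.86]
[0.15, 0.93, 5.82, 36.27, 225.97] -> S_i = 0.15*6.23^i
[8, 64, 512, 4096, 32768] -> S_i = 8*8^i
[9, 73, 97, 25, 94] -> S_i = Random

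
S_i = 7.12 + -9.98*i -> [7.12, -2.86, -12.84, -22.82, -32.8]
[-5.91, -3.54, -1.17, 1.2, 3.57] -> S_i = -5.91 + 2.37*i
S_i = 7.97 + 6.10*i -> [7.97, 14.07, 20.17, 26.27, 32.37]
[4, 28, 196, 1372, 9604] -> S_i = 4*7^i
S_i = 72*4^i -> [72, 288, 1152, 4608, 18432]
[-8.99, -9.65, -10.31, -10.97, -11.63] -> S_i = -8.99 + -0.66*i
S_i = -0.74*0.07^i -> [-0.74, -0.05, -0.0, -0.0, -0.0]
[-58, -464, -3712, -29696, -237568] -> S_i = -58*8^i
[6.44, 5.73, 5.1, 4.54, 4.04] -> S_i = 6.44*0.89^i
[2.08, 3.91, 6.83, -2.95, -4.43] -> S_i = Random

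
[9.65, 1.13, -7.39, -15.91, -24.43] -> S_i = 9.65 + -8.52*i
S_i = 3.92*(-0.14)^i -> [3.92, -0.55, 0.08, -0.01, 0.0]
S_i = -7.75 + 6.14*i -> [-7.75, -1.61, 4.53, 10.67, 16.81]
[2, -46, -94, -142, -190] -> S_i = 2 + -48*i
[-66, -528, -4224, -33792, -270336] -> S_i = -66*8^i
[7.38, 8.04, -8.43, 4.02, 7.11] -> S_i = Random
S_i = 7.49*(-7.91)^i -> [7.49, -59.25, 468.64, -3706.9, 29321.61]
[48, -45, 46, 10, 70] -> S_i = Random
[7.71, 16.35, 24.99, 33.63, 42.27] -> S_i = 7.71 + 8.64*i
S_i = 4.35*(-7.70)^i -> [4.35, -33.49, 257.91, -1985.92, 15291.57]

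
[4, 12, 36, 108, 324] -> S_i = 4*3^i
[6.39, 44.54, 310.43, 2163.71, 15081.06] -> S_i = 6.39*6.97^i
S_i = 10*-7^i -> [10, -70, 490, -3430, 24010]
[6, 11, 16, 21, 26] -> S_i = 6 + 5*i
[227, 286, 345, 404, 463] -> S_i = 227 + 59*i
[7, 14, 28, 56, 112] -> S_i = 7*2^i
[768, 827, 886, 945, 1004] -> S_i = 768 + 59*i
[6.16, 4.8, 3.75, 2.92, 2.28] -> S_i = 6.16*0.78^i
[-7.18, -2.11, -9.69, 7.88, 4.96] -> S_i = Random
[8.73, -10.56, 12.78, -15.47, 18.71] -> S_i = 8.73*(-1.21)^i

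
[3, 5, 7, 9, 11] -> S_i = 3 + 2*i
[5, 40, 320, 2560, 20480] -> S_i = 5*8^i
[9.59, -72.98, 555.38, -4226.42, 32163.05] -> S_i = 9.59*(-7.61)^i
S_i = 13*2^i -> [13, 26, 52, 104, 208]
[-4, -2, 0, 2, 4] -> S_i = -4 + 2*i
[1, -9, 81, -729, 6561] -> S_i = 1*-9^i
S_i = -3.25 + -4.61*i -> [-3.25, -7.86, -12.47, -17.08, -21.69]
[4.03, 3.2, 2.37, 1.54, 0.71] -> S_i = 4.03 + -0.83*i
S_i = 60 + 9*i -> [60, 69, 78, 87, 96]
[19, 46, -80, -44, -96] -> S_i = Random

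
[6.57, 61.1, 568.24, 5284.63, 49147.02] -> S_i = 6.57*9.30^i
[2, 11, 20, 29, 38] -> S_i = 2 + 9*i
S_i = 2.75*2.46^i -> [2.75, 6.76, 16.64, 40.94, 100.71]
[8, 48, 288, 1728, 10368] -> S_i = 8*6^i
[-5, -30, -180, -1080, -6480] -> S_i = -5*6^i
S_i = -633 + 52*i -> [-633, -581, -529, -477, -425]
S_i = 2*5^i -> [2, 10, 50, 250, 1250]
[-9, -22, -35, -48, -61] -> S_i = -9 + -13*i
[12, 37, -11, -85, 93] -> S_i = Random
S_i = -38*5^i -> [-38, -190, -950, -4750, -23750]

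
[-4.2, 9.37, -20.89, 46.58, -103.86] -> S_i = -4.20*(-2.23)^i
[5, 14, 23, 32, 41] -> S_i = 5 + 9*i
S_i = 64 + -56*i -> [64, 8, -48, -104, -160]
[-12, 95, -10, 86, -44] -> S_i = Random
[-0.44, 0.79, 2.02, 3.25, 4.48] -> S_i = -0.44 + 1.23*i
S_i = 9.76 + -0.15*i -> [9.76, 9.61, 9.46, 9.31, 9.16]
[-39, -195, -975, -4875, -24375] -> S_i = -39*5^i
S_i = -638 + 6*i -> [-638, -632, -626, -620, -614]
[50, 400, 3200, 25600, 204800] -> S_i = 50*8^i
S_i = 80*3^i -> [80, 240, 720, 2160, 6480]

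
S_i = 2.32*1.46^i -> [2.32, 3.39, 4.95, 7.22, 10.54]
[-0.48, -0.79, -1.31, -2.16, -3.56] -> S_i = -0.48*1.65^i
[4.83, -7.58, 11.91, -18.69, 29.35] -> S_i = 4.83*(-1.57)^i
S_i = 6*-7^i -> [6, -42, 294, -2058, 14406]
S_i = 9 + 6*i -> [9, 15, 21, 27, 33]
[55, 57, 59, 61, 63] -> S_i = 55 + 2*i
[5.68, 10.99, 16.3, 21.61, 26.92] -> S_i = 5.68 + 5.31*i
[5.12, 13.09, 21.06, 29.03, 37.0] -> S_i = 5.12 + 7.97*i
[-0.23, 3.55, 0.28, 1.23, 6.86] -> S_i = Random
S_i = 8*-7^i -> [8, -56, 392, -2744, 19208]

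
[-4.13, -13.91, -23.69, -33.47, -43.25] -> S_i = -4.13 + -9.78*i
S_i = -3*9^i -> [-3, -27, -243, -2187, -19683]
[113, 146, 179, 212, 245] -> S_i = 113 + 33*i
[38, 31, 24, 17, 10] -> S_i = 38 + -7*i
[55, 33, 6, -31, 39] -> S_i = Random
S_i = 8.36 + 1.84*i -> [8.36, 10.2, 12.04, 13.88, 15.72]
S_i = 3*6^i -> [3, 18, 108, 648, 3888]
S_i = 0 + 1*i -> [0, 1, 2, 3, 4]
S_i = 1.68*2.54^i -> [1.68, 4.27, 10.84, 27.53, 69.93]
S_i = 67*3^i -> [67, 201, 603, 1809, 5427]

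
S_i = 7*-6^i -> [7, -42, 252, -1512, 9072]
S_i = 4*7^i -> [4, 28, 196, 1372, 9604]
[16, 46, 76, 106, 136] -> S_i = 16 + 30*i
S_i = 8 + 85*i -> [8, 93, 178, 263, 348]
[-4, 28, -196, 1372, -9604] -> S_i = -4*-7^i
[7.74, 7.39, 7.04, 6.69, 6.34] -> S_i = 7.74 + -0.35*i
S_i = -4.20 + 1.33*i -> [-4.2, -2.87, -1.54, -0.21, 1.12]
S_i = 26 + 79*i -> [26, 105, 184, 263, 342]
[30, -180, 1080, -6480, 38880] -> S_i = 30*-6^i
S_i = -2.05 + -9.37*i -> [-2.05, -11.42, -20.79, -30.16, -39.53]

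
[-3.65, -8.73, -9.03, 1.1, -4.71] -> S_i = Random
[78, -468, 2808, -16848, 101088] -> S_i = 78*-6^i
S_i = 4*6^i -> [4, 24, 144, 864, 5184]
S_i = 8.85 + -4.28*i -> [8.85, 4.57, 0.29, -3.99, -8.27]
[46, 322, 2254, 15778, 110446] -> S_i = 46*7^i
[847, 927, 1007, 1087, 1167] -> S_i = 847 + 80*i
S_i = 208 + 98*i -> [208, 306, 404, 502, 600]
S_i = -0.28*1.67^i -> [-0.28, -0.47, -0.78, -1.3, -2.18]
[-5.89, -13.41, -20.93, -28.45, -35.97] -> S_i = -5.89 + -7.52*i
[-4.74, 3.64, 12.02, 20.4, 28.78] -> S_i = -4.74 + 8.38*i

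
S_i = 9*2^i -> [9, 18, 36, 72, 144]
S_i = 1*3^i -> [1, 3, 9, 27, 81]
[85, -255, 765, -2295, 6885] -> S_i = 85*-3^i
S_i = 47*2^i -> [47, 94, 188, 376, 752]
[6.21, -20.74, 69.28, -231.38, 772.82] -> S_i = 6.21*(-3.34)^i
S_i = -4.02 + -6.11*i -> [-4.02, -10.13, -16.24, -22.35, -28.46]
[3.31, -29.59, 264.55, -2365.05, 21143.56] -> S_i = 3.31*(-8.94)^i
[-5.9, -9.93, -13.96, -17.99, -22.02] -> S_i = -5.90 + -4.03*i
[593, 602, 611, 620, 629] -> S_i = 593 + 9*i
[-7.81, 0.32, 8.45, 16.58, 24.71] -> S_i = -7.81 + 8.13*i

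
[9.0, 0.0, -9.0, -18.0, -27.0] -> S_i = 9.00 + -9.00*i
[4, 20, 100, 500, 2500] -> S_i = 4*5^i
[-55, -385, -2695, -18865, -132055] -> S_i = -55*7^i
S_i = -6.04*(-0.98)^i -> [-6.04, 5.92, -5.8, 5.68, -5.57]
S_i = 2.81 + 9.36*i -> [2.81, 12.17, 21.53, 30.89, 40.25]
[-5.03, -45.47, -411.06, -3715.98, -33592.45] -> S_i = -5.03*9.04^i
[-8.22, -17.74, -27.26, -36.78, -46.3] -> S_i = -8.22 + -9.52*i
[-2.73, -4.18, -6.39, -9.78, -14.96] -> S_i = -2.73*1.53^i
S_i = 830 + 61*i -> [830, 891, 952, 1013, 1074]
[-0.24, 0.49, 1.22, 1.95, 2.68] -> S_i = -0.24 + 0.73*i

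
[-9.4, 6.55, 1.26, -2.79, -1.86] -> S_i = Random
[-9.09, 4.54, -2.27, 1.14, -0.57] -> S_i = -9.09*(-0.50)^i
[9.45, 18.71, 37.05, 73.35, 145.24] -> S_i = 9.45*1.98^i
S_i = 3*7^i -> [3, 21, 147, 1029, 7203]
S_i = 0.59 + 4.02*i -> [0.59, 4.61, 8.63, 12.65, 16.67]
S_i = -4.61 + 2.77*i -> [-4.61, -1.84, 0.93, 3.7, 6.47]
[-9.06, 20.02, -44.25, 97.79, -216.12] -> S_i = -9.06*(-2.21)^i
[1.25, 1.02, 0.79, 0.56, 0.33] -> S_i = 1.25 + -0.23*i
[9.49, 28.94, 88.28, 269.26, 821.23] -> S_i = 9.49*3.05^i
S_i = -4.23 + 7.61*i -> [-4.23, 3.38, 10.99, 18.6, 26.21]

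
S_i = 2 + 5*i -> [2, 7, 12, 17, 22]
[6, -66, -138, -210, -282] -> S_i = 6 + -72*i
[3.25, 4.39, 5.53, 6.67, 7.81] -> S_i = 3.25 + 1.14*i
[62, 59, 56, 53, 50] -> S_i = 62 + -3*i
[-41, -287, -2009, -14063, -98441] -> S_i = -41*7^i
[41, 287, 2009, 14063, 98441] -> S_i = 41*7^i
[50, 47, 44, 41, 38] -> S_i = 50 + -3*i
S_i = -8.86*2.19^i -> [-8.86, -19.4, -42.49, -93.06, -203.8]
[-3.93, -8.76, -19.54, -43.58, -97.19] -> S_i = -3.93*2.23^i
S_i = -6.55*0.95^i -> [-6.55, -6.22, -5.91, -5.62, -5.34]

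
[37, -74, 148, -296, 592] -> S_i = 37*-2^i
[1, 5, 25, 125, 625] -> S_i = 1*5^i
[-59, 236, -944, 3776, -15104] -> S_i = -59*-4^i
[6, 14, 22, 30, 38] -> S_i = 6 + 8*i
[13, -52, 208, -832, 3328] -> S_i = 13*-4^i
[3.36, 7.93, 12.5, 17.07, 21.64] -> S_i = 3.36 + 4.57*i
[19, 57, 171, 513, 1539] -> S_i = 19*3^i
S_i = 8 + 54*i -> [8, 62, 116, 170, 224]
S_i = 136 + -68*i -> [136, 68, 0, -68, -136]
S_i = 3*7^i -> [3, 21, 147, 1029, 7203]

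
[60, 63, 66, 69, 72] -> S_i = 60 + 3*i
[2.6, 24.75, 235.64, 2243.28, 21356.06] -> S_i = 2.60*9.52^i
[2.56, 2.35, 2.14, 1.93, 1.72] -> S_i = 2.56 + -0.21*i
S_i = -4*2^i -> [-4, -8, -16, -32, -64]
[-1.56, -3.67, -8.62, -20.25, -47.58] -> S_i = -1.56*2.35^i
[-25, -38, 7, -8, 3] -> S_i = Random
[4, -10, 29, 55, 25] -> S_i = Random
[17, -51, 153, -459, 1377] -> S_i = 17*-3^i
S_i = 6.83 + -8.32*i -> [6.83, -1.49, -9.81, -18.13, -26.45]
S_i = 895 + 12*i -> [895, 907, 919, 931, 943]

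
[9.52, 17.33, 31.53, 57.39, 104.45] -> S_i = 9.52*1.82^i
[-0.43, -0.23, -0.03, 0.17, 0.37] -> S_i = -0.43 + 0.20*i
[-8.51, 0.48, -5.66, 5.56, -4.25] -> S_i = Random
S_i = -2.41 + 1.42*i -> [-2.41, -0.99, 0.43, 1.85, 3.27]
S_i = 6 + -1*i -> [6, 5, 4, 3, 2]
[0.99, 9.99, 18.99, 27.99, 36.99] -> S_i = 0.99 + 9.00*i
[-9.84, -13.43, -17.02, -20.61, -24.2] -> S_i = -9.84 + -3.59*i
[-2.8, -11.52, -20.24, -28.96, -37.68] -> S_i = -2.80 + -8.72*i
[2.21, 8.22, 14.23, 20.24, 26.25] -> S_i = 2.21 + 6.01*i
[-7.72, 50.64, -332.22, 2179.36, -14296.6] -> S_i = -7.72*(-6.56)^i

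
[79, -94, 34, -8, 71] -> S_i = Random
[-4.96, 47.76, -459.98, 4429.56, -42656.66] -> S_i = -4.96*(-9.63)^i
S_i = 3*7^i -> [3, 21, 147, 1029, 7203]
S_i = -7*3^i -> [-7, -21, -63, -189, -567]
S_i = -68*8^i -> [-68, -544, -4352, -34816, -278528]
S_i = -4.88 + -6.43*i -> [-4.88, -11.31, -17.74, -24.17, -30.6]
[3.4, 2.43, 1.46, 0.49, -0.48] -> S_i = 3.40 + -0.97*i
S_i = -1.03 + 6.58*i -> [-1.03, 5.55, 12.13, 18.71, 25.29]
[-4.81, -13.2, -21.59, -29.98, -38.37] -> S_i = -4.81 + -8.39*i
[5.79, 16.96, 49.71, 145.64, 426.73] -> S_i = 5.79*2.93^i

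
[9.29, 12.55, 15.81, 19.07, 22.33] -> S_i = 9.29 + 3.26*i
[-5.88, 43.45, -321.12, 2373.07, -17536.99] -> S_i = -5.88*(-7.39)^i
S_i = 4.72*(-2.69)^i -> [4.72, -12.7, 34.15, -91.88, 247.14]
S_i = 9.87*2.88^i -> [9.87, 28.43, 81.87, 235.77, 679.03]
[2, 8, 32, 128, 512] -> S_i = 2*4^i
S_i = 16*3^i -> [16, 48, 144, 432, 1296]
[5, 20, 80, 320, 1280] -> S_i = 5*4^i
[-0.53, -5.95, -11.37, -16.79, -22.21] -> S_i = -0.53 + -5.42*i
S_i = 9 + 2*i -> [9, 11, 13, 15, 17]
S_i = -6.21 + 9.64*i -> [-6.21, 3.43, 13.07, 22.71, 32.35]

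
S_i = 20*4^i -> [20, 80, 320, 1280, 5120]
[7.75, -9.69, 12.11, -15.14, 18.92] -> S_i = 7.75*(-1.25)^i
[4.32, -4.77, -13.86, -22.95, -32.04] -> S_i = 4.32 + -9.09*i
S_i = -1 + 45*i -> [-1, 44, 89, 134, 179]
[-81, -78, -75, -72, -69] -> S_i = -81 + 3*i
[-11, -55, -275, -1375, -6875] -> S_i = -11*5^i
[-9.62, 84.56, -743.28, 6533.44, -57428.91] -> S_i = -9.62*(-8.79)^i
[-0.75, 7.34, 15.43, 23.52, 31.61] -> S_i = -0.75 + 8.09*i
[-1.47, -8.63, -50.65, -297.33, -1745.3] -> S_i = -1.47*5.87^i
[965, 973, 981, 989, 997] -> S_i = 965 + 8*i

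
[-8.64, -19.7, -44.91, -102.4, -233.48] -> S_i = -8.64*2.28^i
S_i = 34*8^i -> [34, 272, 2176, 17408, 139264]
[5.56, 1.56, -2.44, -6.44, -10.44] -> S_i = 5.56 + -4.00*i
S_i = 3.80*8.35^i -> [3.8, 31.73, 264.95, 2212.29, 18472.66]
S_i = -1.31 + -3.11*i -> [-1.31, -4.42, -7.53, -10.64, -13.75]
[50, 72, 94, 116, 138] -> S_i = 50 + 22*i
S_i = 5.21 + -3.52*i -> [5.21, 1.69, -1.83, -5.35, -8.87]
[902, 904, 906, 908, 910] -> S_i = 902 + 2*i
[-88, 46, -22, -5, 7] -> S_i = Random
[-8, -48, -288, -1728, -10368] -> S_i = -8*6^i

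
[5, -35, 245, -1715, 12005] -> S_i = 5*-7^i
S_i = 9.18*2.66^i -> [9.18, 24.42, 64.95, 172.78, 459.59]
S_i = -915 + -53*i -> [-915, -968, -1021, -1074, -1127]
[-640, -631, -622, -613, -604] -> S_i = -640 + 9*i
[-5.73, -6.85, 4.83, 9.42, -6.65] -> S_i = Random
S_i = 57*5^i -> [57, 285, 1425, 7125, 35625]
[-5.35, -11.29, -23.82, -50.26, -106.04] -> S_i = -5.35*2.11^i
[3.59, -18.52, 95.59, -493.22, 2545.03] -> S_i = 3.59*(-5.16)^i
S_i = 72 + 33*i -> [72, 105, 138, 171, 204]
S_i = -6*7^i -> [-6, -42, -294, -2058, -14406]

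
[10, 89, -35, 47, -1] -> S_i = Random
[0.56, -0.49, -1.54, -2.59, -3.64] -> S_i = 0.56 + -1.05*i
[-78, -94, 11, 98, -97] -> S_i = Random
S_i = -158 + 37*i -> [-158, -121, -84, -47, -10]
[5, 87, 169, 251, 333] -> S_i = 5 + 82*i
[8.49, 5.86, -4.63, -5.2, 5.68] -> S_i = Random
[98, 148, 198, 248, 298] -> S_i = 98 + 50*i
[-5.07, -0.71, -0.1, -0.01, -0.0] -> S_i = -5.07*0.14^i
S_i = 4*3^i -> [4, 12, 36, 108, 324]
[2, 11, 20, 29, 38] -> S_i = 2 + 9*i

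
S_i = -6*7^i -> [-6, -42, -294, -2058, -14406]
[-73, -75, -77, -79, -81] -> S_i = -73 + -2*i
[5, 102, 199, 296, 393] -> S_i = 5 + 97*i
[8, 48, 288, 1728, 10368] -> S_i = 8*6^i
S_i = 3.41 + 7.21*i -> [3.41, 10.62, 17.83, 25.04, 32.25]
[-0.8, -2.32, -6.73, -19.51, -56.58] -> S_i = -0.80*2.90^i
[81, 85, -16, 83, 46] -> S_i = Random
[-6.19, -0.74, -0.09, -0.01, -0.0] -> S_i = -6.19*0.12^i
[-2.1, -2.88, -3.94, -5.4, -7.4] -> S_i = -2.10*1.37^i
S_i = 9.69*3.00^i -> [9.69, 29.07, 87.21, 261.63, 784.89]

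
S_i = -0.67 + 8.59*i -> [-0.67, 7.92, 16.51, 25.1, 33.69]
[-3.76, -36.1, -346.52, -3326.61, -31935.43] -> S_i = -3.76*9.60^i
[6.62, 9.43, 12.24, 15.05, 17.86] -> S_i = 6.62 + 2.81*i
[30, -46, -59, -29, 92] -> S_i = Random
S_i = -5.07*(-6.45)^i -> [-5.07, 32.7, -210.92, 1360.46, -8774.99]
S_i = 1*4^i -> [1, 4, 16, 64, 256]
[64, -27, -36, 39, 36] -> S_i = Random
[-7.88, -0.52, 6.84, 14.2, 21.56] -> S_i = -7.88 + 7.36*i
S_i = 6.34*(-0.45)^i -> [6.34, -2.85, 1.28, -0.58, 0.26]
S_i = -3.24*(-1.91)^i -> [-3.24, 6.19, -11.82, 22.58, -43.12]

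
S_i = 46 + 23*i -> [46, 69, 92, 115, 138]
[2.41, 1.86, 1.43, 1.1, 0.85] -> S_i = 2.41*0.77^i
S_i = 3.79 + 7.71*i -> [3.79, 11.5, 19.21, 26.92, 34.63]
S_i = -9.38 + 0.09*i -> [-9.38, -9.29, -9.2, -9.11, -9.02]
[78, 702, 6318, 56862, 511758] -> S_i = 78*9^i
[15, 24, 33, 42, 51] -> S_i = 15 + 9*i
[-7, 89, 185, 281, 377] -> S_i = -7 + 96*i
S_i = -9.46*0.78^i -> [-9.46, -7.38, -5.76, -4.49, -3.5]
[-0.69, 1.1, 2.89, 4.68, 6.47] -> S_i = -0.69 + 1.79*i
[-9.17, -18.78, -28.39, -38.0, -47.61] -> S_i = -9.17 + -9.61*i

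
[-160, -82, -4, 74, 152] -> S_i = -160 + 78*i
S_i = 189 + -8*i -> [189, 181, 173, 165, 157]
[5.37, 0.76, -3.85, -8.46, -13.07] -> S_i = 5.37 + -4.61*i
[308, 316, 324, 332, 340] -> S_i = 308 + 8*i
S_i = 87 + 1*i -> [87, 88, 89, 90, 91]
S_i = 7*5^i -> [7, 35, 175, 875, 4375]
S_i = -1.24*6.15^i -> [-1.24, -7.63, -46.9, -288.43, -1773.87]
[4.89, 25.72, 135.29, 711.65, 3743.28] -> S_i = 4.89*5.26^i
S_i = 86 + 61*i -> [86, 147, 208, 269, 330]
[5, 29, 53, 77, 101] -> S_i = 5 + 24*i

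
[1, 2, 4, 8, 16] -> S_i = 1*2^i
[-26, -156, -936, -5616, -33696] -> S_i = -26*6^i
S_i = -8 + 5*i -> [-8, -3, 2, 7, 12]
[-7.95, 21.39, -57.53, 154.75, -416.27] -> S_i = -7.95*(-2.69)^i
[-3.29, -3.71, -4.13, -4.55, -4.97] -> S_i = -3.29 + -0.42*i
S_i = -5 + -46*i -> [-5, -51, -97, -143, -189]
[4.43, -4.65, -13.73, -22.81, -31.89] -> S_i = 4.43 + -9.08*i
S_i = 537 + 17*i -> [537, 554, 571, 588, 605]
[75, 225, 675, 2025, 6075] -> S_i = 75*3^i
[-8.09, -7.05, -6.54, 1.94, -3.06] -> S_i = Random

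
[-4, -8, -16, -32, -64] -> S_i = -4*2^i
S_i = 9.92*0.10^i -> [9.92, 0.99, 0.1, 0.01, 0.0]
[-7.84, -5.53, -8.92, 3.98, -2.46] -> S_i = Random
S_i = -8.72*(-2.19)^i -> [-8.72, 19.1, -41.82, 91.59, -200.58]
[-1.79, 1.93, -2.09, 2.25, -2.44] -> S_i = -1.79*(-1.08)^i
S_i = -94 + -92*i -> [-94, -186, -278, -370, -462]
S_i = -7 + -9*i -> [-7, -16, -25, -34, -43]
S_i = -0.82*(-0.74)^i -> [-0.82, 0.61, -0.45, 0.33, -0.25]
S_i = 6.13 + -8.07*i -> [6.13, -1.94, -10.01, -18.08, -26.15]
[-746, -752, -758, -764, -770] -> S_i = -746 + -6*i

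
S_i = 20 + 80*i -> [20, 100, 180, 260, 340]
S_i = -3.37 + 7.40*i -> [-3.37, 4.03, 11.43, 18.83, 26.23]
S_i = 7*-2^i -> [7, -14, 28, -56, 112]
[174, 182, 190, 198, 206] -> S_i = 174 + 8*i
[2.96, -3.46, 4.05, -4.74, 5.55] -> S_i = 2.96*(-1.17)^i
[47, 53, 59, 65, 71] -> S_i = 47 + 6*i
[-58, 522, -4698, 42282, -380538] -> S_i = -58*-9^i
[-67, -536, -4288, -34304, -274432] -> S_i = -67*8^i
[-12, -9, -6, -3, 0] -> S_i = -12 + 3*i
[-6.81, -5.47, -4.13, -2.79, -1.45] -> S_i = -6.81 + 1.34*i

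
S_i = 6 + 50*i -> [6, 56, 106, 156, 206]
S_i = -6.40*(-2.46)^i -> [-6.4, 15.74, -38.73, 95.28, -234.38]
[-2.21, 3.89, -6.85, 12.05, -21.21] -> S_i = -2.21*(-1.76)^i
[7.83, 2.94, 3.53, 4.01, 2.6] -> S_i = Random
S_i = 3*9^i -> [3, 27, 243, 2187, 19683]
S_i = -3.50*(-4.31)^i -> [-3.5, 15.08, -65.02, 280.22, -1207.75]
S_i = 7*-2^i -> [7, -14, 28, -56, 112]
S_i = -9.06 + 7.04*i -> [-9.06, -2.02, 5.02, 12.06, 19.1]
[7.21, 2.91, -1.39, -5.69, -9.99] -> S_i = 7.21 + -4.30*i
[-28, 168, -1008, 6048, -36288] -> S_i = -28*-6^i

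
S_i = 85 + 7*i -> [85, 92, 99, 106, 113]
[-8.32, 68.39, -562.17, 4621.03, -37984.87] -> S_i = -8.32*(-8.22)^i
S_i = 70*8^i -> [70, 560, 4480, 35840, 286720]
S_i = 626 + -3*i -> [626, 623, 620, 617, 614]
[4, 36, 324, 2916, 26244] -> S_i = 4*9^i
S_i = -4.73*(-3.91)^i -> [-4.73, 18.49, -72.31, 282.74, -1105.52]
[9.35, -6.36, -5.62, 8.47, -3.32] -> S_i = Random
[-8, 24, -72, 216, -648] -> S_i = -8*-3^i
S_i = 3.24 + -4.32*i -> [3.24, -1.08, -5.4, -9.72, -14.04]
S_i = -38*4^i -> [-38, -152, -608, -2432, -9728]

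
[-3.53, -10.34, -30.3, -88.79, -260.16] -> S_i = -3.53*2.93^i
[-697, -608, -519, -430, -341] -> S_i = -697 + 89*i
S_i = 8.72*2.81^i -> [8.72, 24.5, 68.85, 193.48, 543.68]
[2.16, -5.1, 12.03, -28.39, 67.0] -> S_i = 2.16*(-2.36)^i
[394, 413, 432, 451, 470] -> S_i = 394 + 19*i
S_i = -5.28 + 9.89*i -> [-5.28, 4.61, 14.5, 24.39, 34.28]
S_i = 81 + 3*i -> [81, 84, 87, 90, 93]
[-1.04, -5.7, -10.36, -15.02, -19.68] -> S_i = -1.04 + -4.66*i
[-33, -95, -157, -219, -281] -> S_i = -33 + -62*i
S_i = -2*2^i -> [-2, -4, -8, -16, -32]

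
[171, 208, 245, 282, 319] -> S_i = 171 + 37*i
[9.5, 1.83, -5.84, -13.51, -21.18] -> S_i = 9.50 + -7.67*i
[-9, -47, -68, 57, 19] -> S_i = Random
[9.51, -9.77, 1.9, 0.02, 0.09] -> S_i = Random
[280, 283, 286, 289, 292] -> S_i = 280 + 3*i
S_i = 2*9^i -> [2, 18, 162, 1458, 13122]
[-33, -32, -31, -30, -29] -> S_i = -33 + 1*i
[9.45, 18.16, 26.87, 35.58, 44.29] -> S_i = 9.45 + 8.71*i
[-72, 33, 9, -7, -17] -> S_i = Random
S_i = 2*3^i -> [2, 6, 18, 54, 162]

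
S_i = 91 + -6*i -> [91, 85, 79, 73, 67]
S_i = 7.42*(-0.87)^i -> [7.42, -6.46, 5.62, -4.89, 4.25]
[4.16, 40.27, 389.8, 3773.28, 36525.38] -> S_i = 4.16*9.68^i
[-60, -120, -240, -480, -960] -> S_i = -60*2^i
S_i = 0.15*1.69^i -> [0.15, 0.25, 0.43, 0.72, 1.22]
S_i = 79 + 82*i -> [79, 161, 243, 325, 407]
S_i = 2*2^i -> [2, 4, 8, 16, 32]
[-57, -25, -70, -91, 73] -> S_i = Random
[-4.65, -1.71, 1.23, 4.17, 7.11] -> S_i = -4.65 + 2.94*i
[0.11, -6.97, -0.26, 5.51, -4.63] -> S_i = Random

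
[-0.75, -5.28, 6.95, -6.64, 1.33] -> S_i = Random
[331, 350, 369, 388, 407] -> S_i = 331 + 19*i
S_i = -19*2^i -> [-19, -38, -76, -152, -304]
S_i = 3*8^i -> [3, 24, 192, 1536, 12288]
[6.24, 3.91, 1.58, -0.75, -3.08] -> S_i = 6.24 + -2.33*i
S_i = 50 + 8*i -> [50, 58, 66, 74, 82]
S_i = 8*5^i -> [8, 40, 200, 1000, 5000]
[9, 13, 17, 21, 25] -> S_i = 9 + 4*i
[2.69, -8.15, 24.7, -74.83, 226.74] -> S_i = 2.69*(-3.03)^i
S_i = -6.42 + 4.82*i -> [-6.42, -1.6, 3.22, 8.04, 12.86]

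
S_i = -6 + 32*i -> [-6, 26, 58, 90, 122]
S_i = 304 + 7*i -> [304, 311, 318, 325, 332]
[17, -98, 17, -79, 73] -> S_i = Random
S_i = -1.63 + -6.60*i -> [-1.63, -8.23, -14.83, -21.43, -28.03]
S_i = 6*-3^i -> [6, -18, 54, -162, 486]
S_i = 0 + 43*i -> [0, 43, 86, 129, 172]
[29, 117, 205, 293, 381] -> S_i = 29 + 88*i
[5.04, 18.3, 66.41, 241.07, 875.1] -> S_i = 5.04*3.63^i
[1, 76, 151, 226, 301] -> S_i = 1 + 75*i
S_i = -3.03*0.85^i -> [-3.03, -2.58, -2.19, -1.86, -1.58]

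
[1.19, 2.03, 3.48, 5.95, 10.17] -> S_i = 1.19*1.71^i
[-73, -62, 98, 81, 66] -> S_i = Random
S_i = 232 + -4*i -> [232, 228, 224, 220, 216]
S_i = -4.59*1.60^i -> [-4.59, -7.34, -11.75, -18.8, -30.08]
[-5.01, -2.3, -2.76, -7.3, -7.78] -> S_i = Random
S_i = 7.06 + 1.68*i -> [7.06, 8.74, 10.42, 12.1, 13.78]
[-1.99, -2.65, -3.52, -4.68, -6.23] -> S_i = -1.99*1.33^i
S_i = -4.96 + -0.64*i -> [-4.96, -5.6, -6.24, -6.88, -7.52]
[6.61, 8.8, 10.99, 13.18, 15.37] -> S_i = 6.61 + 2.19*i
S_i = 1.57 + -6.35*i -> [1.57, -4.78, -11.13, -17.48, -23.83]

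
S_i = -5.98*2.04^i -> [-5.98, -12.2, -24.89, -50.77, -103.57]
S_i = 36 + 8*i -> [36, 44, 52, 60, 68]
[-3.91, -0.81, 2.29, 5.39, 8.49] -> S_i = -3.91 + 3.10*i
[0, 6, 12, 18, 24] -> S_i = 0 + 6*i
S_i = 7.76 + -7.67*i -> [7.76, 0.09, -7.58, -15.25, -22.92]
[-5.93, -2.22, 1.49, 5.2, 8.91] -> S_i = -5.93 + 3.71*i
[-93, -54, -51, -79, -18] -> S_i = Random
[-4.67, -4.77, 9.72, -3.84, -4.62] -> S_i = Random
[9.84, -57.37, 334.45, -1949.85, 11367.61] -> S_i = 9.84*(-5.83)^i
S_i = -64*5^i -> [-64, -320, -1600, -8000, -40000]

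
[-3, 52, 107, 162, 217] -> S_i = -3 + 55*i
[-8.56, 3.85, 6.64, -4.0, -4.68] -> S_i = Random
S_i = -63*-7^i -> [-63, 441, -3087, 21609, -151263]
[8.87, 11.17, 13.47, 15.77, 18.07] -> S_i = 8.87 + 2.30*i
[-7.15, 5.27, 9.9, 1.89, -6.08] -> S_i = Random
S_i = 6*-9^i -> [6, -54, 486, -4374, 39366]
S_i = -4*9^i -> [-4, -36, -324, -2916, -26244]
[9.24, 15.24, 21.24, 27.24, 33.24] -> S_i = 9.24 + 6.00*i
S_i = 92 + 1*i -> [92, 93, 94, 95, 96]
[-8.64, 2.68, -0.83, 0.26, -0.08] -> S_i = -8.64*(-0.31)^i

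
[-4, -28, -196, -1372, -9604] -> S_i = -4*7^i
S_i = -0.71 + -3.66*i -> [-0.71, -4.37, -8.03, -11.69, -15.35]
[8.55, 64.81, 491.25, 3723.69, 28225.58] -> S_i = 8.55*7.58^i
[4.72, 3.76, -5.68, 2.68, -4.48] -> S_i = Random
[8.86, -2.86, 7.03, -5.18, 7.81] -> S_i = Random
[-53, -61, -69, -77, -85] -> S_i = -53 + -8*i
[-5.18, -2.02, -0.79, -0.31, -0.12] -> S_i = -5.18*0.39^i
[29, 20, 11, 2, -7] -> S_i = 29 + -9*i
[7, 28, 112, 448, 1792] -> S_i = 7*4^i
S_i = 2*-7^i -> [2, -14, 98, -686, 4802]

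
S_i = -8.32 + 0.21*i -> [-8.32, -8.11, -7.9, -7.69, -7.48]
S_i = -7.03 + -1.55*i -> [-7.03, -8.58, -10.13, -11.68, -13.23]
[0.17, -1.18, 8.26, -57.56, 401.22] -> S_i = 0.17*(-6.97)^i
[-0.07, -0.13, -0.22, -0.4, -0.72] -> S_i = -0.07*1.79^i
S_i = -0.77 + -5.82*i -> [-0.77, -6.59, -12.41, -18.23, -24.05]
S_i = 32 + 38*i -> [32, 70, 108, 146, 184]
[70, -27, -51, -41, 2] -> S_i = Random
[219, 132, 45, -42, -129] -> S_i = 219 + -87*i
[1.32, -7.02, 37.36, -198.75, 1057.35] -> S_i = 1.32*(-5.32)^i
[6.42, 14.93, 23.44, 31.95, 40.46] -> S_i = 6.42 + 8.51*i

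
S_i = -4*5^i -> [-4, -20, -100, -500, -2500]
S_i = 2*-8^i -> [2, -16, 128, -1024, 8192]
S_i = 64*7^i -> [64, 448, 3136, 21952, 153664]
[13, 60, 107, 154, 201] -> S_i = 13 + 47*i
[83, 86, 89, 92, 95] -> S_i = 83 + 3*i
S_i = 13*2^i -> [13, 26, 52, 104, 208]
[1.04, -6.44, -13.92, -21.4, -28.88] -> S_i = 1.04 + -7.48*i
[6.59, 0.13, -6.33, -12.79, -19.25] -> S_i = 6.59 + -6.46*i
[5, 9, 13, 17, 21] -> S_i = 5 + 4*i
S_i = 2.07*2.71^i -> [2.07, 5.61, 15.2, 41.2, 111.65]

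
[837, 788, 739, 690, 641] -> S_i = 837 + -49*i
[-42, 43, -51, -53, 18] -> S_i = Random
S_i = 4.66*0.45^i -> [4.66, 2.1, 0.94, 0.42, 0.19]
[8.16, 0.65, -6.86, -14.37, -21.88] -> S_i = 8.16 + -7.51*i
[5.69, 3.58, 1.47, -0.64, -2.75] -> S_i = 5.69 + -2.11*i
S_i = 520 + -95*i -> [520, 425, 330, 235, 140]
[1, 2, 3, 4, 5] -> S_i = 1 + 1*i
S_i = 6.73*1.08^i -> [6.73, 7.27, 7.85, 8.48, 9.16]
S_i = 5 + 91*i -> [5, 96, 187, 278, 369]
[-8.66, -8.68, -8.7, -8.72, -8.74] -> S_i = -8.66 + -0.02*i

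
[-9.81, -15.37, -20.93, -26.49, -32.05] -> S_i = -9.81 + -5.56*i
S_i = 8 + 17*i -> [8, 25, 42, 59, 76]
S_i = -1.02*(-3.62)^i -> [-1.02, 3.69, -13.37, 48.39, -175.16]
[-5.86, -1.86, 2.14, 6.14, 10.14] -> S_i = -5.86 + 4.00*i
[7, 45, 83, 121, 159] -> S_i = 7 + 38*i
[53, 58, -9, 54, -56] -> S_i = Random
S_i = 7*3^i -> [7, 21, 63, 189, 567]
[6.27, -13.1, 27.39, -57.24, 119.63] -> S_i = 6.27*(-2.09)^i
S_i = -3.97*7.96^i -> [-3.97, -31.6, -251.55, -2002.3, -15938.33]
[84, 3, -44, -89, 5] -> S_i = Random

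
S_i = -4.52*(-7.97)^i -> [-4.52, 36.02, -287.11, 2288.3, -18237.77]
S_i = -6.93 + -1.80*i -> [-6.93, -8.73, -10.53, -12.33, -14.13]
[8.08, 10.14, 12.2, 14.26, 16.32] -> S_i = 8.08 + 2.06*i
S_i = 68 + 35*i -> [68, 103, 138, 173, 208]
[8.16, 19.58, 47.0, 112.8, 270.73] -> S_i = 8.16*2.40^i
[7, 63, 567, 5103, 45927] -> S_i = 7*9^i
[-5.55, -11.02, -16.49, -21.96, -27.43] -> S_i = -5.55 + -5.47*i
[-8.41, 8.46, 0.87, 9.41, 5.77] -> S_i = Random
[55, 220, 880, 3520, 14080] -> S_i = 55*4^i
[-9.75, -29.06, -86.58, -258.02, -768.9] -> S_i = -9.75*2.98^i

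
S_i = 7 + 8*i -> [7, 15, 23, 31, 39]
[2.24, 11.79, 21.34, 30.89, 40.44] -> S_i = 2.24 + 9.55*i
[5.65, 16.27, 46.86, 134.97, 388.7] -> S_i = 5.65*2.88^i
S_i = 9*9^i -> [9, 81, 729, 6561, 59049]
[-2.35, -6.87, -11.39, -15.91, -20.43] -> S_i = -2.35 + -4.52*i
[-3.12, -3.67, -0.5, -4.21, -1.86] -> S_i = Random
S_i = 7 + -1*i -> [7, 6, 5, 4, 3]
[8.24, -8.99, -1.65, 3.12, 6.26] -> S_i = Random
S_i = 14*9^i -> [14, 126, 1134, 10206, 91854]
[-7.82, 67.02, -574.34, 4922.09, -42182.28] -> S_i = -7.82*(-8.57)^i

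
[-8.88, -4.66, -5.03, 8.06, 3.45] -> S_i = Random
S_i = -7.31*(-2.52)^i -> [-7.31, 18.42, -46.42, 116.98, -294.79]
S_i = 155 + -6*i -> [155, 149, 143, 137, 131]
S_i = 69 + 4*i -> [69, 73, 77, 81, 85]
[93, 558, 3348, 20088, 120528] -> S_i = 93*6^i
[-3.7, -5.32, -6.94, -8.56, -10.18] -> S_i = -3.70 + -1.62*i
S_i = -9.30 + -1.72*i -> [-9.3, -11.02, -12.74, -14.46, -16.18]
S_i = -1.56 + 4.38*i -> [-1.56, 2.82, 7.2, 11.58, 15.96]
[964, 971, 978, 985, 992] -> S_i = 964 + 7*i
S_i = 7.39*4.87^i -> [7.39, 35.99, 175.27, 853.55, 4156.81]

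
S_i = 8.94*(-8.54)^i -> [8.94, -76.35, 652.01, -5568.15, 47552.02]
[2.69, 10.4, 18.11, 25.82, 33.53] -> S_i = 2.69 + 7.71*i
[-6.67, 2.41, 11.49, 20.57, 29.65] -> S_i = -6.67 + 9.08*i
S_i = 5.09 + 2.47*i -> [5.09, 7.56, 10.03, 12.5, 14.97]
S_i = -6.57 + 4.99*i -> [-6.57, -1.58, 3.41, 8.4, 13.39]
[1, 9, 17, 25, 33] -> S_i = 1 + 8*i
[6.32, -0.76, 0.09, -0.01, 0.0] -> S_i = 6.32*(-0.12)^i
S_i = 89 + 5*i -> [89, 94, 99, 104, 109]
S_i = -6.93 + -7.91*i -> [-6.93, -14.84, -22.75, -30.66, -38.57]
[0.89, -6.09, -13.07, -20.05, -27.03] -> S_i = 0.89 + -6.98*i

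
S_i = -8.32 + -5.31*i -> [-8.32, -13.63, -18.94, -24.25, -29.56]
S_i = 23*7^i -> [23, 161, 1127, 7889, 55223]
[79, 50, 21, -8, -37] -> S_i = 79 + -29*i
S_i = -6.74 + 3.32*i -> [-6.74, -3.42, -0.1, 3.22, 6.54]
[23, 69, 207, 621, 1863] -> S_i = 23*3^i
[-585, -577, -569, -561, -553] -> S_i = -585 + 8*i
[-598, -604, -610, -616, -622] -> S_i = -598 + -6*i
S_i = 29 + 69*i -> [29, 98, 167, 236, 305]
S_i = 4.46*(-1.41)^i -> [4.46, -6.29, 8.87, -12.5, 17.63]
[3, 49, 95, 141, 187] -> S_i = 3 + 46*i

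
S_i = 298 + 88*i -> [298, 386, 474, 562, 650]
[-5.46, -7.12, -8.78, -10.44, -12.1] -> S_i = -5.46 + -1.66*i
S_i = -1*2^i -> [-1, -2, -4, -8, -16]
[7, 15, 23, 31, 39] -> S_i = 7 + 8*i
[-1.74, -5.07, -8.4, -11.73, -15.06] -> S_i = -1.74 + -3.33*i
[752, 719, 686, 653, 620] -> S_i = 752 + -33*i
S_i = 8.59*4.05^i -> [8.59, 34.79, 140.9, 570.63, 2311.07]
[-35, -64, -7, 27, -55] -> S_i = Random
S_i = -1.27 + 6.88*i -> [-1.27, 5.61, 12.49, 19.37, 26.25]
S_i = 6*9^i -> [6, 54, 486, 4374, 39366]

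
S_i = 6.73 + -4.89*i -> [6.73, 1.84, -3.05, -7.94, -12.83]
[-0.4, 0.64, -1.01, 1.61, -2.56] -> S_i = -0.40*(-1.59)^i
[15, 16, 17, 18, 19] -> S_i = 15 + 1*i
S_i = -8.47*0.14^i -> [-8.47, -1.19, -0.17, -0.02, -0.0]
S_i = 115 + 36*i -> [115, 151, 187, 223, 259]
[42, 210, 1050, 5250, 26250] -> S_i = 42*5^i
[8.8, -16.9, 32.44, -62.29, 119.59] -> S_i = 8.80*(-1.92)^i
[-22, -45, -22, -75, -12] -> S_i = Random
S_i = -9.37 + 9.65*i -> [-9.37, 0.28, 9.93, 19.58, 29.23]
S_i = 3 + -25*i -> [3, -22, -47, -72, -97]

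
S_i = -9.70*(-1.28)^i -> [-9.7, 12.42, -15.89, 20.34, -26.04]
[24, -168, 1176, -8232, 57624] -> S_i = 24*-7^i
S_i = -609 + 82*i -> [-609, -527, -445, -363, -281]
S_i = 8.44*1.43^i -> [8.44, 12.07, 17.26, 24.68, 35.29]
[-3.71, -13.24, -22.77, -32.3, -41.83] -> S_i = -3.71 + -9.53*i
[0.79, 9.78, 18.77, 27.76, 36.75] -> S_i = 0.79 + 8.99*i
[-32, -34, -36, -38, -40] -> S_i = -32 + -2*i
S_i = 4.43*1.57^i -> [4.43, 6.96, 10.92, 17.14, 26.92]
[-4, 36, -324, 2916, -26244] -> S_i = -4*-9^i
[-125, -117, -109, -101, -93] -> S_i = -125 + 8*i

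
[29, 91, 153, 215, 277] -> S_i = 29 + 62*i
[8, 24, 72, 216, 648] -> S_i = 8*3^i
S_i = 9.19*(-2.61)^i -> [9.19, -23.99, 62.6, -163.39, 426.46]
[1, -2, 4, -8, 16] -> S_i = 1*-2^i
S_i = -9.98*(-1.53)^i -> [-9.98, 15.27, -23.36, 35.74, -54.69]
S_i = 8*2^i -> [8, 16, 32, 64, 128]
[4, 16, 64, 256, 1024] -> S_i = 4*4^i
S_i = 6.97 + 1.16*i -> [6.97, 8.13, 9.29, 10.45, 11.61]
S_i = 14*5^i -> [14, 70, 350, 1750, 8750]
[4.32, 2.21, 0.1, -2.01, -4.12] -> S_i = 4.32 + -2.11*i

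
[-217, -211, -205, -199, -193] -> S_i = -217 + 6*i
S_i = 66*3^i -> [66, 198, 594, 1782, 5346]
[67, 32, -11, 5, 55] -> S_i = Random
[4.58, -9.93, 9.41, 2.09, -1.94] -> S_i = Random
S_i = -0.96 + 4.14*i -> [-0.96, 3.18, 7.32, 11.46, 15.6]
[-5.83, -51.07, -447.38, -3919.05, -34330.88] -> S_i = -5.83*8.76^i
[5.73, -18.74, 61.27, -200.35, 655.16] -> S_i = 5.73*(-3.27)^i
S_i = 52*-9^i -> [52, -468, 4212, -37908, 341172]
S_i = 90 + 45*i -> [90, 135, 180, 225, 270]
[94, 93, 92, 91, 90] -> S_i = 94 + -1*i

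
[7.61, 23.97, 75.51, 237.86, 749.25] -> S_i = 7.61*3.15^i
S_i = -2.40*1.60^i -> [-2.4, -3.84, -6.14, -9.83, -15.73]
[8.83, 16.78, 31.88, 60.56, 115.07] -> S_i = 8.83*1.90^i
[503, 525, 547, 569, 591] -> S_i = 503 + 22*i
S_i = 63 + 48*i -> [63, 111, 159, 207, 255]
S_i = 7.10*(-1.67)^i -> [7.1, -11.86, 19.8, -33.07, 55.22]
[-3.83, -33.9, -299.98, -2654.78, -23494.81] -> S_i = -3.83*8.85^i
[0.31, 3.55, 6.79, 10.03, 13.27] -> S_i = 0.31 + 3.24*i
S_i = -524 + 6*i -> [-524, -518, -512, -506, -500]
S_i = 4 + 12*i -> [4, 16, 28, 40, 52]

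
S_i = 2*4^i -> [2, 8, 32, 128, 512]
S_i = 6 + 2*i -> [6, 8, 10, 12, 14]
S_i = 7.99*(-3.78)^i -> [7.99, -30.2, 114.16, -431.54, 1631.23]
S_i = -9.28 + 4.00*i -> [-9.28, -5.28, -1.28, 2.72, 6.72]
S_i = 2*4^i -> [2, 8, 32, 128, 512]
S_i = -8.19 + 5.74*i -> [-8.19, -2.45, 3.29, 9.03, 14.77]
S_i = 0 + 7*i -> [0, 7, 14, 21, 28]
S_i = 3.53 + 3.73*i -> [3.53, 7.26, 10.99, 14.72, 18.45]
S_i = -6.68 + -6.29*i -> [-6.68, -12.97, -19.26, -25.55, -31.84]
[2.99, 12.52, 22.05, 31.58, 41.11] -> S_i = 2.99 + 9.53*i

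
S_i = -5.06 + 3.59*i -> [-5.06, -1.47, 2.12, 5.71, 9.3]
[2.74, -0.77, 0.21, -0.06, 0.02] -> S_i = 2.74*(-0.28)^i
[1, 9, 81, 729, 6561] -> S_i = 1*9^i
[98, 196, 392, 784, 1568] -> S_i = 98*2^i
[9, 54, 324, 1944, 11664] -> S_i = 9*6^i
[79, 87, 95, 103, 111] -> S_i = 79 + 8*i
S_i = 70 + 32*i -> [70, 102, 134, 166, 198]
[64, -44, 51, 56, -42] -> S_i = Random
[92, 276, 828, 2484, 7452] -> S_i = 92*3^i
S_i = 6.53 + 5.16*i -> [6.53, 11.69, 16.85, 22.01, 27.17]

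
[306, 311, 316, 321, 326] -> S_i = 306 + 5*i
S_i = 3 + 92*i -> [3, 95, 187, 279, 371]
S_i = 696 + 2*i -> [696, 698, 700, 702, 704]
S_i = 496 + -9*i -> [496, 487, 478, 469, 460]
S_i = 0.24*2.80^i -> [0.24, 0.67, 1.88, 5.27, 14.75]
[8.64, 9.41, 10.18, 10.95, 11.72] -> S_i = 8.64 + 0.77*i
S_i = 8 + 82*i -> [8, 90, 172, 254, 336]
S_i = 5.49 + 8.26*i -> [5.49, 13.75, 22.01, 30.27, 38.53]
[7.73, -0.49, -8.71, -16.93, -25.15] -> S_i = 7.73 + -8.22*i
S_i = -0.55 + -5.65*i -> [-0.55, -6.2, -11.85, -17.5, -23.15]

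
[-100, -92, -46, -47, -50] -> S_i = Random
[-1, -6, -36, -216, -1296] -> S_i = -1*6^i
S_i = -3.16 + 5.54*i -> [-3.16, 2.38, 7.92, 13.46, 19.0]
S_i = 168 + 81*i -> [168, 249, 330, 411, 492]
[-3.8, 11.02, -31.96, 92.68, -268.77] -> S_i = -3.80*(-2.90)^i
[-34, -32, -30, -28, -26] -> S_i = -34 + 2*i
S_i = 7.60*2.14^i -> [7.6, 16.26, 34.8, 74.48, 159.39]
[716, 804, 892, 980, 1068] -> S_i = 716 + 88*i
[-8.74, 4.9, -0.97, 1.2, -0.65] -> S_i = Random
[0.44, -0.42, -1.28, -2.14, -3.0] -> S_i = 0.44 + -0.86*i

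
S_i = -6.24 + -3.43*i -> [-6.24, -9.67, -13.1, -16.53, -19.96]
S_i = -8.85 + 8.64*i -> [-8.85, -0.21, 8.43, 17.07, 25.71]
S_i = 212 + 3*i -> [212, 215, 218, 221, 224]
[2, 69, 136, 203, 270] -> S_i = 2 + 67*i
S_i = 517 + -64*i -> [517, 453, 389, 325, 261]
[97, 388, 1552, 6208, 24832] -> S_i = 97*4^i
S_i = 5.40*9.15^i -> [5.4, 49.41, 452.1, 4136.73, 37851.07]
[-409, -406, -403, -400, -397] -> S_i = -409 + 3*i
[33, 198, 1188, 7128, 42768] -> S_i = 33*6^i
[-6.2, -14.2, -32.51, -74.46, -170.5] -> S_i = -6.20*2.29^i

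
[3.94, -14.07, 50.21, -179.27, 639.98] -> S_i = 3.94*(-3.57)^i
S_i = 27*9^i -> [27, 243, 2187, 19683, 177147]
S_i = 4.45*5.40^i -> [4.45, 24.03, 129.76, 700.71, 3783.86]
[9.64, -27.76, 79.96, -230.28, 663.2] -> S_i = 9.64*(-2.88)^i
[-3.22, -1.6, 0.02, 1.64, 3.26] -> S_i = -3.22 + 1.62*i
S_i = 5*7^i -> [5, 35, 245, 1715, 12005]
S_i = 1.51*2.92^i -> [1.51, 4.41, 12.87, 37.59, 109.78]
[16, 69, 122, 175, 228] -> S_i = 16 + 53*i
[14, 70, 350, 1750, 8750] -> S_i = 14*5^i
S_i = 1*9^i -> [1, 9, 81, 729, 6561]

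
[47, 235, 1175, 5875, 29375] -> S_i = 47*5^i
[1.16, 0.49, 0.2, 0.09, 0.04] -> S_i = 1.16*0.42^i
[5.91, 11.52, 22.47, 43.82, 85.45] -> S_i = 5.91*1.95^i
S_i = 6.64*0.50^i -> [6.64, 3.32, 1.66, 0.83, 0.42]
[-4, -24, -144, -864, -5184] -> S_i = -4*6^i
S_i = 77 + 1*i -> [77, 78, 79, 80, 81]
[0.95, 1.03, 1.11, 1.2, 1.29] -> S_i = 0.95*1.08^i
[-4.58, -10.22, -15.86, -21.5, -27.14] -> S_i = -4.58 + -5.64*i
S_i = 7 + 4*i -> [7, 11, 15, 19, 23]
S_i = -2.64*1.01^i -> [-2.64, -2.67, -2.69, -2.72, -2.75]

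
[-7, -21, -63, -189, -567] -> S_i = -7*3^i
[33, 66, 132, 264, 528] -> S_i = 33*2^i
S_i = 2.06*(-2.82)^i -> [2.06, -5.81, 16.38, -46.2, 130.28]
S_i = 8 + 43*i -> [8, 51, 94, 137, 180]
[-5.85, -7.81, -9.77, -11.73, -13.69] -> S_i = -5.85 + -1.96*i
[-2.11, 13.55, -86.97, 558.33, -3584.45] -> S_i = -2.11*(-6.42)^i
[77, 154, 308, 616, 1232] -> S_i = 77*2^i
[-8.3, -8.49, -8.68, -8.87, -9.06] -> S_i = -8.30 + -0.19*i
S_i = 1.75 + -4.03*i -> [1.75, -2.28, -6.31, -10.34, -14.37]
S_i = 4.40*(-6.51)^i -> [4.4, -28.64, 186.47, -1213.94, 7902.72]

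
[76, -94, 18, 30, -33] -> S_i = Random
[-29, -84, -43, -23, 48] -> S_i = Random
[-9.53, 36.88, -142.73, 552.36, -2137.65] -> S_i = -9.53*(-3.87)^i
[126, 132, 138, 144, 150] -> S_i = 126 + 6*i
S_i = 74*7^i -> [74, 518, 3626, 25382, 177674]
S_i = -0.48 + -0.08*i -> [-0.48, -0.56, -0.64, -0.72, -0.8]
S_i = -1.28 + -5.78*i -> [-1.28, -7.06, -12.84, -18.62, -24.4]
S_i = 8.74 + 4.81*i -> [8.74, 13.55, 18.36, 23.17, 27.98]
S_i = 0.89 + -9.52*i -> [0.89, -8.63, -18.15, -27.67, -37.19]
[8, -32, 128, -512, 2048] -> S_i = 8*-4^i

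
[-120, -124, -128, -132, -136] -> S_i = -120 + -4*i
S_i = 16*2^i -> [16, 32, 64, 128, 256]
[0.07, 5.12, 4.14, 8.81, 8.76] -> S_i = Random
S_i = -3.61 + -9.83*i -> [-3.61, -13.44, -23.27, -33.1, -42.93]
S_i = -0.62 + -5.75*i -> [-0.62, -6.37, -12.12, -17.87, -23.62]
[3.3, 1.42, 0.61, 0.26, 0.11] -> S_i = 3.30*0.43^i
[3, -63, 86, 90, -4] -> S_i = Random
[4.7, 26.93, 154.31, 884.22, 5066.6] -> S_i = 4.70*5.73^i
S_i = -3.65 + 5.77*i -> [-3.65, 2.12, 7.89, 13.66, 19.43]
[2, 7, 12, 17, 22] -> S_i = 2 + 5*i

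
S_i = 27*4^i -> [27, 108, 432, 1728, 6912]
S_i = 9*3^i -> [9, 27, 81, 243, 729]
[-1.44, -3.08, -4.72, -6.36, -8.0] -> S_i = -1.44 + -1.64*i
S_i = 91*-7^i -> [91, -637, 4459, -31213, 218491]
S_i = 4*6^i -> [4, 24, 144, 864, 5184]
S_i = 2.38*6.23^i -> [2.38, 14.83, 92.37, 575.49, 3585.33]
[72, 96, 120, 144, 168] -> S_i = 72 + 24*i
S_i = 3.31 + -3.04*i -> [3.31, 0.27, -2.77, -5.81, -8.85]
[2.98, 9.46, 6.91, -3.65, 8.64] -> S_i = Random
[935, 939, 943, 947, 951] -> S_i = 935 + 4*i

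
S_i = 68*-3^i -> [68, -204, 612, -1836, 5508]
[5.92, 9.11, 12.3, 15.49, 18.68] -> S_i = 5.92 + 3.19*i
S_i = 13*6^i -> [13, 78, 468, 2808, 16848]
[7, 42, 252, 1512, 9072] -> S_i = 7*6^i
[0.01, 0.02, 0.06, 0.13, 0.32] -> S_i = 0.01*2.37^i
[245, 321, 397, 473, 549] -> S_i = 245 + 76*i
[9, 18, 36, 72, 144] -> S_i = 9*2^i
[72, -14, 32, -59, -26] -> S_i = Random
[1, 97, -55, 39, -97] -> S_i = Random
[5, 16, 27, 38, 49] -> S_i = 5 + 11*i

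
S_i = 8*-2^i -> [8, -16, 32, -64, 128]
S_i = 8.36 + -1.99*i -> [8.36, 6.37, 4.38, 2.39, 0.4]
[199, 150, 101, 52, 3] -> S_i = 199 + -49*i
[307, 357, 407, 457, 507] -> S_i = 307 + 50*i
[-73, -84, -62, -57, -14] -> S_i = Random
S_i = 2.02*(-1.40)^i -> [2.02, -2.83, 3.96, -5.54, 7.76]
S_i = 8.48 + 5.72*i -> [8.48, 14.2, 19.92, 25.64, 31.36]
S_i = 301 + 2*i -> [301, 303, 305, 307, 309]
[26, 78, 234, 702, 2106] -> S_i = 26*3^i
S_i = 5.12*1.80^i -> [5.12, 9.22, 16.59, 29.86, 53.75]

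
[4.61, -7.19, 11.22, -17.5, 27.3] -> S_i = 4.61*(-1.56)^i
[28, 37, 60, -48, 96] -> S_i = Random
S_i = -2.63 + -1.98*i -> [-2.63, -4.61, -6.59, -8.57, -10.55]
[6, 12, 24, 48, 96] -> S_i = 6*2^i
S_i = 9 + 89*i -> [9, 98, 187, 276, 365]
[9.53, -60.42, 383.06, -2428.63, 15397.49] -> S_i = 9.53*(-6.34)^i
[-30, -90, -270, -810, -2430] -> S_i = -30*3^i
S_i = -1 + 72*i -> [-1, 71, 143, 215, 287]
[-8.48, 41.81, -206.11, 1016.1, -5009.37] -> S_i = -8.48*(-4.93)^i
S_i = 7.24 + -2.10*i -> [7.24, 5.14, 3.04, 0.94, -1.16]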